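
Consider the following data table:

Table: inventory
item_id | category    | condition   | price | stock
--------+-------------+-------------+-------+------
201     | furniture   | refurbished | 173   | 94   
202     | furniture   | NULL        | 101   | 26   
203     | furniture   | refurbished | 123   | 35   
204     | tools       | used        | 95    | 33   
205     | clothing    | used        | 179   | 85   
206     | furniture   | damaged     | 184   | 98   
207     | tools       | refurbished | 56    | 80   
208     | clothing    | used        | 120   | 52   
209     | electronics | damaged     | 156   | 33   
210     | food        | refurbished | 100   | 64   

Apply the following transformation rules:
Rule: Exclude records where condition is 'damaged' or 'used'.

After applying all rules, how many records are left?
5

Step 1: Count records to exclude
  - 2 (damaged) + 3 (used) = 5 records
Step 2: Total records: 10
Step 3: Remaining = 10 - 5 = 5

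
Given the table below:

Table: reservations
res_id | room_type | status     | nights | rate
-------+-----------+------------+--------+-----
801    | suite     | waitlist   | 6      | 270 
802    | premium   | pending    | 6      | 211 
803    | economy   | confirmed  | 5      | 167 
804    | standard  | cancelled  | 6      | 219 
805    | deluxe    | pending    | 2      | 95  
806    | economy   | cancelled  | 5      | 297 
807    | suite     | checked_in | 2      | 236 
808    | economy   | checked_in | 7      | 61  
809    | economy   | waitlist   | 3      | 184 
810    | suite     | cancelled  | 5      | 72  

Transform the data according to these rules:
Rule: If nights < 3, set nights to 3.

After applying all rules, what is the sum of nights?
49

Step 1: 2 records have nights < 3
Step 2: These records originally summed to 4
Step 3: After setting to minimum: 2 × 3 = 6
Step 4: Unaffected records sum: 43
Step 5: Final sum = 6 + 43 = 49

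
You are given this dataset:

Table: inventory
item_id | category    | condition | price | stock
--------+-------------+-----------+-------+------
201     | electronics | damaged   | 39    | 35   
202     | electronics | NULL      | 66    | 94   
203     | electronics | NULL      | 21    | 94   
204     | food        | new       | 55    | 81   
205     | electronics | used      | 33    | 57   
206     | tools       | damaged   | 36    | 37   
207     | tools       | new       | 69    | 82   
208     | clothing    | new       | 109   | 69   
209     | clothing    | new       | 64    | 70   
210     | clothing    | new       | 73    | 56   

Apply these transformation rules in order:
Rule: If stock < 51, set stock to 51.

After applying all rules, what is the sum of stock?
705

Step 1: 2 records have stock < 51
Step 2: These records originally summed to 72
Step 3: After setting to minimum: 2 × 51 = 102
Step 4: Unaffected records sum: 603
Step 5: Final sum = 102 + 603 = 705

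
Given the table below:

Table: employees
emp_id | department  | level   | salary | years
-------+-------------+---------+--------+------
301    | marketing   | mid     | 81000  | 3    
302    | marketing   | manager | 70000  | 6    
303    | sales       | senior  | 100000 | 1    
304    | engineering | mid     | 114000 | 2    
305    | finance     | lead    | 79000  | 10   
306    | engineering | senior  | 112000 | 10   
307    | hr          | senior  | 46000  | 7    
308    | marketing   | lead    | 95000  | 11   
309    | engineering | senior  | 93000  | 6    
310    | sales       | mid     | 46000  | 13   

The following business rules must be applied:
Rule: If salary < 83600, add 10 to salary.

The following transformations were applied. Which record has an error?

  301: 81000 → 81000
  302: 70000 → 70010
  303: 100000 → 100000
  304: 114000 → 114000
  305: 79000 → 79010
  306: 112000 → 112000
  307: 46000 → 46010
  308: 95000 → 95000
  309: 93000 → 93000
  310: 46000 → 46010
Record 301 has an error. The correct transformed value should be 81010, not 81000.

Step 1: Check each record against the rule
Step 2: Record 301 has salary = 81000
Step 3: Since 81000 < 83600, the bonus should have been applied
Step 4: Correct value = 81010, but claimed value = 81000
Conclusion: Record 301 has the error.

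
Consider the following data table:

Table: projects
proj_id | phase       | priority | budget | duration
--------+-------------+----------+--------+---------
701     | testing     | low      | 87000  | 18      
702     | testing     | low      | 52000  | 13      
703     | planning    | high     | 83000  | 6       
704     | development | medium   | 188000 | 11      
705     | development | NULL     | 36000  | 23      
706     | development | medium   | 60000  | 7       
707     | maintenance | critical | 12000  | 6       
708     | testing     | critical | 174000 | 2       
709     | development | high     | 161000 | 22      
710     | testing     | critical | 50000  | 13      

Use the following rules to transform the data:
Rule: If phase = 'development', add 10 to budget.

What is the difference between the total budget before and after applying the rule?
40

Step 1: Original sum of budget = 903000
Step 2: 4 records have phase = 'development'
Step 3: Each affected record changes by 10
Step 4: Total change = 4 × 10 = 40
Step 5: New sum = 903000 + 40 = 903040
Step 6: Difference = |903040 - 903000| = 40
        (Sum increased by 40)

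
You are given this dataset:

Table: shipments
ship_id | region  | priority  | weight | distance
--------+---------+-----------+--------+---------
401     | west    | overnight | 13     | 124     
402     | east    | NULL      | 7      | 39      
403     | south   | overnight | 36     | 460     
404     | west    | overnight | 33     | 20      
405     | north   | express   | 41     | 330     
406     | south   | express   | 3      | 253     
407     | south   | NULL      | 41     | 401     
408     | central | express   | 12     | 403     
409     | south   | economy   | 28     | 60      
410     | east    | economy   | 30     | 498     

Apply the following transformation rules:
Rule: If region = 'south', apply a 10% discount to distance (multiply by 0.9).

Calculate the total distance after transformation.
2470.6

Step 1: Records with region = 'south' have total distance = 1174
Step 2: Apply multiplier: 1174 × 0.9 = 1056.6
Step 3: Other records total: 1414
Step 4: Final sum = 1056.6 + 1414 = 2470.6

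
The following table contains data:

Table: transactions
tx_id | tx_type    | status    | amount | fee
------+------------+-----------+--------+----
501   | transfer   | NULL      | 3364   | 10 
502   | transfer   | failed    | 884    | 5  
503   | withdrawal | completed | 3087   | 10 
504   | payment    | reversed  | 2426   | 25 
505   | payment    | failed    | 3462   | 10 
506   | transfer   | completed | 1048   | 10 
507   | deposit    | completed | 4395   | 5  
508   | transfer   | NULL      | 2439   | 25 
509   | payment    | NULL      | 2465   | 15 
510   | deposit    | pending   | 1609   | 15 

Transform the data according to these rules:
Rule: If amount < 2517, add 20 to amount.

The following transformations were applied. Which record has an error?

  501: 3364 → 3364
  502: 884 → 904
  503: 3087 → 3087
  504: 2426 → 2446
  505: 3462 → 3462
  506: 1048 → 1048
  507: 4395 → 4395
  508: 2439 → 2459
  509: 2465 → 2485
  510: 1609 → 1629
Record 506 has an error. The correct transformed value should be 1068, not 1048.

Step 1: Check each record against the rule
Step 2: Record 506 has amount = 1048
Step 3: Since 1048 < 2517, the bonus should have been applied
Step 4: Correct value = 1068, but claimed value = 1048
Conclusion: Record 506 has the error.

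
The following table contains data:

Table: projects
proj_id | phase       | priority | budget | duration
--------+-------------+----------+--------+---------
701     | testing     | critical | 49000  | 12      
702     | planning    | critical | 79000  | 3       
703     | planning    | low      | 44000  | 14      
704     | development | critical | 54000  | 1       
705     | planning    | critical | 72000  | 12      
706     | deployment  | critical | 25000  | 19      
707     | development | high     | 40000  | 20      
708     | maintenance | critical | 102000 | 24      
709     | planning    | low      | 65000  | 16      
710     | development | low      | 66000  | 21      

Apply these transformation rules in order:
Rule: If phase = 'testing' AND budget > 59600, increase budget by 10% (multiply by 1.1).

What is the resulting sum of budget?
596000

Step 1: Find records where phase = 'testing' AND budget > 59600
Step 2: 0 records match, summing to 0
Step 3: After multiplier: 0 × 1.1 = 0.0
Step 4: Unaffected records sum: 596000
Step 5: Final sum = 0.0 + 596000 = 596000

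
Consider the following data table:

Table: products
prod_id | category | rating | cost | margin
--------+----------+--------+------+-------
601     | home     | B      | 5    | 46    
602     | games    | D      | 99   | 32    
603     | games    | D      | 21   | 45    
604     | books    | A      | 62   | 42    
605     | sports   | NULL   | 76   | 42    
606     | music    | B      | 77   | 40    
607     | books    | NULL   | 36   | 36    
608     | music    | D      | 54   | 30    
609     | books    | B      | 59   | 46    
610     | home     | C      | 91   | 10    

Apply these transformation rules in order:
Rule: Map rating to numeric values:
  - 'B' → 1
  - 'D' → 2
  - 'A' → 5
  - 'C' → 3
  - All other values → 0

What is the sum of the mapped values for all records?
17

Step 1: Apply mapping to each record
Step 2: Count by status:
  'B': 3 records × 1 = 3
  'D': 3 records × 2 = 6
  'A': 1 records × 5 = 5
  'C': 1 records × 3 = 3
Step 3: Sum all mapped values = 17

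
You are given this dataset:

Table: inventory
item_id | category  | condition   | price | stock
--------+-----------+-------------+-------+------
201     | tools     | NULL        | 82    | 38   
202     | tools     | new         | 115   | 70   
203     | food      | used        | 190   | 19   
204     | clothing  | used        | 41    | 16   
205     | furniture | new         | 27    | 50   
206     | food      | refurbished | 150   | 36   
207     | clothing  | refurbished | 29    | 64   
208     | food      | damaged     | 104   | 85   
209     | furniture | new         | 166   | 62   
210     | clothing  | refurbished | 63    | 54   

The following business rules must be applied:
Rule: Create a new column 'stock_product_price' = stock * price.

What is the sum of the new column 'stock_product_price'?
46572

Step 1: For each record, compute stock * price
Example calculations:
  38 * 82 = 3116
  70 * 115 = 8050
  19 * 190 = 3610
  ...
Step 2: Sum all derived values
Step 3: Total = 46572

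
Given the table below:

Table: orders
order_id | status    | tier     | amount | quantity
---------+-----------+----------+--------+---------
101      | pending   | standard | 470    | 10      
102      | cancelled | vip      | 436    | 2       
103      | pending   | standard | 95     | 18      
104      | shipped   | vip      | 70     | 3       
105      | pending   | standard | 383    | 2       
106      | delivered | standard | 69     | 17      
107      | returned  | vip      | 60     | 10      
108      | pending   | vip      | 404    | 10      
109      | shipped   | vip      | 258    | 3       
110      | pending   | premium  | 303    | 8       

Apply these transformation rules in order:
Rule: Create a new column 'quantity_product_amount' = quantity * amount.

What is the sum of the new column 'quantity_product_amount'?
17269

Step 1: For each record, compute quantity * amount
Example calculations:
  10 * 470 = 4700
  2 * 436 = 872
  18 * 95 = 1710
  ...
Step 2: Sum all derived values
Step 3: Total = 17269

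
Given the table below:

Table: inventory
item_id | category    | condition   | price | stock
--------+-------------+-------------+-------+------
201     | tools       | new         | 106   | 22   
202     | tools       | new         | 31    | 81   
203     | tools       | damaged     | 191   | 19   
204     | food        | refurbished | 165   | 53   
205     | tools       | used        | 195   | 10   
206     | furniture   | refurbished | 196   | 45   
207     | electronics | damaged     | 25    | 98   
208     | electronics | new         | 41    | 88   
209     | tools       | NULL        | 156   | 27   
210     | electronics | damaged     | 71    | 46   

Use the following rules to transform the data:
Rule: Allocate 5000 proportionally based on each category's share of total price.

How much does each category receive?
electronics: 581.99, food: 700.93, furniture: 832.63, tools: 2884.45

Step 1: Calculate total price = 1177
Step 2: Calculate each category's proportion:
  electronics: 137/1177 = 11.64% → 581.99
  food: 165/1177 = 14.02% → 700.93
  furniture: 196/1177 = 16.65% → 832.63
  tools: 679/1177 = 57.69% → 2884.45
Step 3: Verify: sum of allocations ≈ 5000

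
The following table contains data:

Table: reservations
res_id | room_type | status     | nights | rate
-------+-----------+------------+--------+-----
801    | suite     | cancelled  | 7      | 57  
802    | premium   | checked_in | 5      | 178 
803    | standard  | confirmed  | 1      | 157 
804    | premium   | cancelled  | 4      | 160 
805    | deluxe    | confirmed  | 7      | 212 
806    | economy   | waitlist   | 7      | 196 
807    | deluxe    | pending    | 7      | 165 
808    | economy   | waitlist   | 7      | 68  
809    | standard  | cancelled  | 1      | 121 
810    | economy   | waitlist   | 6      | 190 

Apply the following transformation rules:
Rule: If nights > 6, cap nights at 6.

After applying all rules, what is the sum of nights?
47

Step 1: 5 records have nights > 6
Step 2: These records originally summed to 35
Step 3: After capping: 5 × 6 = 30
Step 4: Unaffected records sum: 17
Step 5: Final sum = 30 + 17 = 47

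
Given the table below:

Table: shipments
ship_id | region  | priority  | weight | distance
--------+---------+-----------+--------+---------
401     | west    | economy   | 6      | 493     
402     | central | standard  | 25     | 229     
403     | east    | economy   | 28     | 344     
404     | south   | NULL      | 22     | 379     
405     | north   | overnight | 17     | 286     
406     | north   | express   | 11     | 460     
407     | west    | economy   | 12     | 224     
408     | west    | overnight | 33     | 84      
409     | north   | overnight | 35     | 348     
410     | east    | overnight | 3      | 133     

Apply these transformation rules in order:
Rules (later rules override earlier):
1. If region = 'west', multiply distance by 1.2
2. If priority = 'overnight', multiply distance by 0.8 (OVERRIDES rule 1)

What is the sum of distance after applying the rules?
2953.2

Step 1: Rule 2 takes priority for records with priority = 'overnight'
  - 4 records: 851 × 0.8 = 680.8
Step 2: Rule 1 applies to remaining records with region = 'west'
  - 2 records: 717 × 1.2 = 860.4
Step 3: Other records unchanged: 1412
Step 4: Final sum = 680.8 + 860.4 + 1412 = 2953.2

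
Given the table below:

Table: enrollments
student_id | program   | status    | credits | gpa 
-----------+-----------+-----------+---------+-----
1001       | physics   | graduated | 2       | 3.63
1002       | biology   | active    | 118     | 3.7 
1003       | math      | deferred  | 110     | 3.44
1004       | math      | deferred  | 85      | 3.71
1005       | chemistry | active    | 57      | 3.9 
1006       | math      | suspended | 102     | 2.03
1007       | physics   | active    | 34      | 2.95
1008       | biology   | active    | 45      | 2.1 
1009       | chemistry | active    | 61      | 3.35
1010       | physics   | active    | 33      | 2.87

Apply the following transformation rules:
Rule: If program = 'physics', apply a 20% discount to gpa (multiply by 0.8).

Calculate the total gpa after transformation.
29.79

Step 1: Records with program = 'physics' have total gpa = 9.45
Step 2: Apply multiplier: 9.45 × 0.8 = 7.56
Step 3: Other records total: 22.23
Step 4: Final sum = 7.56 + 22.23 = 29.79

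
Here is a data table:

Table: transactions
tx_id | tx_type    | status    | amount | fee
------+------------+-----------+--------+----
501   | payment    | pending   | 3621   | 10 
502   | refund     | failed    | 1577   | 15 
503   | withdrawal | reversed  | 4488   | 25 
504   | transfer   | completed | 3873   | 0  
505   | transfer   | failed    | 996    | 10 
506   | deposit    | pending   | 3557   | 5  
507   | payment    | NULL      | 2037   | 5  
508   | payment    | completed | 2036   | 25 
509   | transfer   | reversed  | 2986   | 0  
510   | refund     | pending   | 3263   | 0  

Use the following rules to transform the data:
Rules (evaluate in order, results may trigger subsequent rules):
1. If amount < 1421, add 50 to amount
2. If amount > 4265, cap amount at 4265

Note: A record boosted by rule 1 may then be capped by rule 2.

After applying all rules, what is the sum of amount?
28261

Step 1: Apply rule 1 to records with amount < 1421
  - 1 records get bonus of 50
  - Of these, 0 records then exceed 4265 and get capped
Step 2: Apply rule 2 to records with amount > 4265
  - 1 records (original) are capped
Step 3: Calculate final sum = 28261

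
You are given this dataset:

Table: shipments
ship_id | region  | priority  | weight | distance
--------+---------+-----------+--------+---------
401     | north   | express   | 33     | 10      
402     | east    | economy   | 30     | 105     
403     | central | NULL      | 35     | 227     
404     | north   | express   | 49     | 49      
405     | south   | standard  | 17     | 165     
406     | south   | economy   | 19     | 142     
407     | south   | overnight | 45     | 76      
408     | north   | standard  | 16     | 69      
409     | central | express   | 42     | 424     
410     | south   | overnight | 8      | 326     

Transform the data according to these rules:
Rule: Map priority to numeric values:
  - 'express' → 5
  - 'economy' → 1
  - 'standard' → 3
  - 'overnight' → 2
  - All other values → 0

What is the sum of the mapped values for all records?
27

Step 1: Apply mapping to each record
Step 2: Count by status:
  'express': 3 records × 5 = 15
  'economy': 2 records × 1 = 2
  'standard': 2 records × 3 = 6
  'overnight': 2 records × 2 = 4
Step 3: Sum all mapped values = 27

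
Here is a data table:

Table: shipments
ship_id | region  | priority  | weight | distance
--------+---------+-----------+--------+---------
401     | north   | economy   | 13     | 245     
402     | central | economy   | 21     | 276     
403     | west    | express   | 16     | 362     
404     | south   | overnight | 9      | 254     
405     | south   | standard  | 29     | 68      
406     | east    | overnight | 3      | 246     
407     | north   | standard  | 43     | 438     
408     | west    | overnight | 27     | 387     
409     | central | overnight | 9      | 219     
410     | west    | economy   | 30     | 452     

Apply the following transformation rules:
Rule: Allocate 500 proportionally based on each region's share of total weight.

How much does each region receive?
central: 75.0, east: 7.5, north: 140.0, south: 95.0, west: 182.5

Step 1: Calculate total weight = 200
Step 2: Calculate each region's proportion:
  central: 30/200 = 15.00% → 75.0
  east: 3/200 = 1.50% → 7.5
  north: 56/200 = 28.00% → 140.0
  south: 38/200 = 19.00% → 95.0
  west: 73/200 = 36.50% → 182.5
Step 3: Verify: sum of allocations ≈ 500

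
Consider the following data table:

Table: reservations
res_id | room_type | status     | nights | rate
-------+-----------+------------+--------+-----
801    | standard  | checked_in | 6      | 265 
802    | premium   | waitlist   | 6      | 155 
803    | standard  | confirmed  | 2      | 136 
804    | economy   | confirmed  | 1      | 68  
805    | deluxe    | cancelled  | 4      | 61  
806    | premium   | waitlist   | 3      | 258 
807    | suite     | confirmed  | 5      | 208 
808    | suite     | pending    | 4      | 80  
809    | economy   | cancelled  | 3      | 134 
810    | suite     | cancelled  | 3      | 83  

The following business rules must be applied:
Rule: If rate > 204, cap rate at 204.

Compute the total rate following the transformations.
1329

Step 1: 3 records have rate > 204
Step 2: These records originally summed to 731
Step 3: After capping: 3 × 204 = 612
Step 4: Unaffected records sum: 717
Step 5: Final sum = 612 + 717 = 1329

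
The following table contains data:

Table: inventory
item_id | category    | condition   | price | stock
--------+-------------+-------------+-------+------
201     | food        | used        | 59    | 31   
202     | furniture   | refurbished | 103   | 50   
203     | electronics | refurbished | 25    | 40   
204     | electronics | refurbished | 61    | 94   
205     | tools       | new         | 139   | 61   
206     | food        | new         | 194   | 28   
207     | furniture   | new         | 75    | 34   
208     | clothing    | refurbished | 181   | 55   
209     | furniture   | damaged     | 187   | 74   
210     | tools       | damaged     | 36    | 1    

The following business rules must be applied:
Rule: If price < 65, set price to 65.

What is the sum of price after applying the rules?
1139

Step 1: 4 records have price < 65
Step 2: These records originally summed to 181
Step 3: After setting to minimum: 4 × 65 = 260
Step 4: Unaffected records sum: 879
Step 5: Final sum = 260 + 879 = 1139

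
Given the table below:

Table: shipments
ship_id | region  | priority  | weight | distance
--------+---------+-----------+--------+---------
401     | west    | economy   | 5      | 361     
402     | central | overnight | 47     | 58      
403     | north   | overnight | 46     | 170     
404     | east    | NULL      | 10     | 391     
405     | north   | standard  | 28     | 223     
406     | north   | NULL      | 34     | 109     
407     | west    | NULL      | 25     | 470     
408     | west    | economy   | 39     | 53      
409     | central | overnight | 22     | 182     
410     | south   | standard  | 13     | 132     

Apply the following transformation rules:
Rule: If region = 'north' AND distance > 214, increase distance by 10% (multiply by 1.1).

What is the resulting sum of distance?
2171.3

Step 1: Find records where region = 'north' AND distance > 214
Step 2: 1 records match, summing to 223
Step 3: After multiplier: 223 × 1.1 = 245.3
Step 4: Unaffected records sum: 1926
Step 5: Final sum = 245.3 + 1926 = 2171.3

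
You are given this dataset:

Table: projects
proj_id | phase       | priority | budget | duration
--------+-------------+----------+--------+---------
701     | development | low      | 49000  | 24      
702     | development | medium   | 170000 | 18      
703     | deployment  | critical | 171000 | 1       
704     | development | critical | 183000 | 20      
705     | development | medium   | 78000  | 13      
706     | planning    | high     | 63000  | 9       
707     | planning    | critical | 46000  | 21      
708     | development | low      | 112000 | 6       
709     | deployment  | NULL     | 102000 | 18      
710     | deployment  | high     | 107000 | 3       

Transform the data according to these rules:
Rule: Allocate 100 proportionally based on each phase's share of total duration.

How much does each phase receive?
deployment: 16.54, development: 60.9, planning: 22.56

Step 1: Calculate total duration = 133
Step 2: Calculate each phase's proportion:
  deployment: 22/133 = 16.54% → 16.54
  development: 81/133 = 60.90% → 60.9
  planning: 30/133 = 22.56% → 22.56
Step 3: Verify: sum of allocations ≈ 100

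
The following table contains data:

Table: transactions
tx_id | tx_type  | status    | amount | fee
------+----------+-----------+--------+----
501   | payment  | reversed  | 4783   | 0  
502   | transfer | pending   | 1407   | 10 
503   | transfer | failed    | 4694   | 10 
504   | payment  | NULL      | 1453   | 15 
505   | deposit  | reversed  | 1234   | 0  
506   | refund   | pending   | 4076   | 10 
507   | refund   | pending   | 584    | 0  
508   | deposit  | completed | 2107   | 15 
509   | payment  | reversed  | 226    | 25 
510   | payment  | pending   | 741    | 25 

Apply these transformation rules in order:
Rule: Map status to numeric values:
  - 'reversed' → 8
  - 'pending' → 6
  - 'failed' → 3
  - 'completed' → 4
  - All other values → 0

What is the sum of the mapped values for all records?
55

Step 1: Apply mapping to each record
Step 2: Count by status:
  'reversed': 3 records × 8 = 24
  'pending': 4 records × 6 = 24
  'failed': 1 records × 3 = 3
  'completed': 1 records × 4 = 4
Step 3: Sum all mapped values = 55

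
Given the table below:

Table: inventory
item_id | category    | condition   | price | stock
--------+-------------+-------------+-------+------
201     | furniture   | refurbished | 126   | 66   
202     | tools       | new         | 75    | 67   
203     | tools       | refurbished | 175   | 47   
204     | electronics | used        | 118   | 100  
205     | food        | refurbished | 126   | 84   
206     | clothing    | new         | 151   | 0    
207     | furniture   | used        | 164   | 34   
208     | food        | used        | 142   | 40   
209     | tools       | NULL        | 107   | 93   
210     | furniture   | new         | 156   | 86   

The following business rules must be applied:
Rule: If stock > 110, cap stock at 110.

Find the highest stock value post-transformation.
100

Step 1: Original maximum stock = 100
Step 2: Check cap of 110 against maximum
Step 3: No records exceed the cap (max 100 <= cap 110), so no capping applies
Step 4: Maximum after transformation = 100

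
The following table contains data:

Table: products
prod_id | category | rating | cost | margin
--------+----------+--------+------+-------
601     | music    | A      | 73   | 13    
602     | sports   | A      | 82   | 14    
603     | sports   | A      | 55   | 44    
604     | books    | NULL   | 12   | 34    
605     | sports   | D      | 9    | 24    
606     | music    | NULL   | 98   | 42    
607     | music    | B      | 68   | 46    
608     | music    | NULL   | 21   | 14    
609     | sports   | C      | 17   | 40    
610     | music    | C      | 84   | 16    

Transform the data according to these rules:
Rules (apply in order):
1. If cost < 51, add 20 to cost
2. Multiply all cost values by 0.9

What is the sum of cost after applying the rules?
539.1

Step 1: Apply Rule 1 - Add 20 to records with cost < 51
  - 4 records affected: 59 + (4 × 20) = 139
  - Unaffected records: 460
  - Sum after Rule 1: 599
Step 2: Apply Rule 2 - Multiply all by 0.9
  - 599 × 0.9 = 539.1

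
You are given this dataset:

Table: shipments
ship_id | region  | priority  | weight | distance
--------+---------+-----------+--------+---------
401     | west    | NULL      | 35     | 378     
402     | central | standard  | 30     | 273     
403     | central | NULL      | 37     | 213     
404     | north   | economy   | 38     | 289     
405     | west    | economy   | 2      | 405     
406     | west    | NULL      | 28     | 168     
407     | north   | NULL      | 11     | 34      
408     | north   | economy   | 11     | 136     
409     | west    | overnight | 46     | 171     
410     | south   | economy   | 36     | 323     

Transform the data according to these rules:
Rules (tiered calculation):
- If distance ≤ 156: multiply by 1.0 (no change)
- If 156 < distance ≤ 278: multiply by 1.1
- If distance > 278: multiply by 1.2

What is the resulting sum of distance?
2751.5

Step 1: Tier 1 (distance ≤ 156): 2 records, sum = 170 × 1.0 = 170.0
Step 2: Tier 2 (156 < distance ≤ 278): 4 records, sum = 825 × 1.1 = 907.5
Step 3: Tier 3 (distance > 278): 4 records, sum = 1395 × 1.2 = 1674.0
Step 4: Final sum = 170.0 + 907.5 + 1674.0 = 2751.5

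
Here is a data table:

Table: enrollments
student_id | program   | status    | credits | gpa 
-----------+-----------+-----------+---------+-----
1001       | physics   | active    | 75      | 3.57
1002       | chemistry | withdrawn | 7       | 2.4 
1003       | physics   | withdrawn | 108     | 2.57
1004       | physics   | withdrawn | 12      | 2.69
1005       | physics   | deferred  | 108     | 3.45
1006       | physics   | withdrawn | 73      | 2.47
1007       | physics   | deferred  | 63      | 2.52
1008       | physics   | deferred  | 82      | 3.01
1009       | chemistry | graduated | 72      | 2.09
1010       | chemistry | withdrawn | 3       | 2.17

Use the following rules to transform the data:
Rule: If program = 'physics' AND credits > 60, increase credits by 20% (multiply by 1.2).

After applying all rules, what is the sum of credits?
704.8

Step 1: Find records where program = 'physics' AND credits > 60
Step 2: 6 records match, summing to 509
Step 3: After multiplier: 509 × 1.2 = 610.8
Step 4: Unaffected records sum: 94
Step 5: Final sum = 610.8 + 94 = 704.8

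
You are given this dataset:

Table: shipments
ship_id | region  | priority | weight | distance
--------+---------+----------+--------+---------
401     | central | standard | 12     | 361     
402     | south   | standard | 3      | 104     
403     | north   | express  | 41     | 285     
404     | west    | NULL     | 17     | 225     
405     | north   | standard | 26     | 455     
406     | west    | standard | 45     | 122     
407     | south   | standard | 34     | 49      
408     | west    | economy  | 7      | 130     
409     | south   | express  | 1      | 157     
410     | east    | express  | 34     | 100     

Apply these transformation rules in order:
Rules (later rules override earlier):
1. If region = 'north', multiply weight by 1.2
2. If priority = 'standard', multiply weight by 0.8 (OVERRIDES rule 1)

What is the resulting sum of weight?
204.2

Step 1: Rule 2 takes priority for records with priority = 'standard'
  - 5 records: 120 × 0.8 = 96.0
Step 2: Rule 1 applies to remaining records with region = 'north'
  - 1 records: 41 × 1.2 = 49.2
Step 3: Other records unchanged: 59
Step 4: Final sum = 96.0 + 49.2 + 59 = 204.2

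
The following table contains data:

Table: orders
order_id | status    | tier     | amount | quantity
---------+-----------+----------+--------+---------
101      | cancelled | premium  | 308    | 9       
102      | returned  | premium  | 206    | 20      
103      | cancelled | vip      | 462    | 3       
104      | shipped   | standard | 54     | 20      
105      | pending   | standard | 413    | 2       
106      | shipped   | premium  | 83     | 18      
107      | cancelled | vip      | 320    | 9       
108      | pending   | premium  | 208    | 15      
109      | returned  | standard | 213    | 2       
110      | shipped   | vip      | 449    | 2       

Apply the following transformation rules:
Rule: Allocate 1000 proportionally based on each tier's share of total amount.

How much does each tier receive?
premium: 296.39, standard: 250.37, vip: 453.24

Step 1: Calculate total amount = 2716
Step 2: Calculate each tier's proportion:
  premium: 805/2716 = 29.64% → 296.39
  standard: 680/2716 = 25.04% → 250.37
  vip: 1231/2716 = 45.32% → 453.24
Step 3: Verify: sum of allocations ≈ 1000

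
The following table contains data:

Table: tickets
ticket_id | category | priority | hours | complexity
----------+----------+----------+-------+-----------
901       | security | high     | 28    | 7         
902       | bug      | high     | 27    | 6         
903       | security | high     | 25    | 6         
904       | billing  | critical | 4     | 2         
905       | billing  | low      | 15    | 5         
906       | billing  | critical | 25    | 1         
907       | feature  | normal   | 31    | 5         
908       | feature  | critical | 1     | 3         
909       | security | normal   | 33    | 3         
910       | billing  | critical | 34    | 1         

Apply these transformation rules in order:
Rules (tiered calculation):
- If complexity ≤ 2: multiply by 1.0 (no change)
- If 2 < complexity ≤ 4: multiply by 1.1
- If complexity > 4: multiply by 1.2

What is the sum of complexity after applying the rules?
45.4

Step 1: Tier 1 (complexity ≤ 2): 3 records, sum = 4 × 1.0 = 4.0
Step 2: Tier 2 (2 < complexity ≤ 4): 2 records, sum = 6 × 1.1 = 6.6
Step 3: Tier 3 (complexity > 4): 5 records, sum = 29 × 1.2 = 34.8
Step 4: Final sum = 4.0 + 6.6 + 34.8 = 45.4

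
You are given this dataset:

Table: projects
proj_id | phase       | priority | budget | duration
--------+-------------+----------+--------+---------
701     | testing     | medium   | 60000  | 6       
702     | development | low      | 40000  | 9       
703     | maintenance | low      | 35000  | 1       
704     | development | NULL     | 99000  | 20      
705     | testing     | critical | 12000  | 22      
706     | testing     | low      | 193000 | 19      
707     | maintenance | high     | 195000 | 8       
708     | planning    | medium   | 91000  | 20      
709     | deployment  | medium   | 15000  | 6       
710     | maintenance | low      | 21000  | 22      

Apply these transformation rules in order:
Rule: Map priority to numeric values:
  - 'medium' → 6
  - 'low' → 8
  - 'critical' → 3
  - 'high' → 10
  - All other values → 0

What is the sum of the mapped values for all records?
63

Step 1: Apply mapping to each record
Step 2: Count by status:
  'medium': 3 records × 6 = 18
  'low': 4 records × 8 = 32
  'critical': 1 records × 3 = 3
  'high': 1 records × 10 = 10
Step 3: Sum all mapped values = 63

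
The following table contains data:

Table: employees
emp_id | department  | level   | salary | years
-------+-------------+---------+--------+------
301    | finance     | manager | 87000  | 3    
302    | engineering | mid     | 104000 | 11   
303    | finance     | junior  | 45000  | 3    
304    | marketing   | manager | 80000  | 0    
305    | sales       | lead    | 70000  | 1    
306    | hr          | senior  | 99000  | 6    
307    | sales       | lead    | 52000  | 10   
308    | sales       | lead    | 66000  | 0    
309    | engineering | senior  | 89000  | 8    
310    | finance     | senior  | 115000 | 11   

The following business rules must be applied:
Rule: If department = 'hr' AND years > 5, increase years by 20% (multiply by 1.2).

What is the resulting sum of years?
54.2

Step 1: Find records where department = 'hr' AND years > 5
Step 2: 1 records match, summing to 6
Step 3: After multiplier: 6 × 1.2 = 7.2
Step 4: Unaffected records sum: 47
Step 5: Final sum = 7.2 + 47 = 54.2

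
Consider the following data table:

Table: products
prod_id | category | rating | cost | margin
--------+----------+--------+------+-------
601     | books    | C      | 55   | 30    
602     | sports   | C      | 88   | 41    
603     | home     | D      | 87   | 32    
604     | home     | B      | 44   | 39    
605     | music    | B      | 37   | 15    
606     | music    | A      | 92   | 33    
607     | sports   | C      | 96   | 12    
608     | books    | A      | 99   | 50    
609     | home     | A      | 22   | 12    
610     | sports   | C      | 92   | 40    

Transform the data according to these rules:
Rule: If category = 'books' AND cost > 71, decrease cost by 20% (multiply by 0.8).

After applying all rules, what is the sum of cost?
692.2

Step 1: Find records where category = 'books' AND cost > 71
Step 2: 1 records match, summing to 99
Step 3: After multiplier: 99 × 0.8 = 79.2
Step 4: Unaffected records sum: 613
Step 5: Final sum = 79.2 + 613 = 692.2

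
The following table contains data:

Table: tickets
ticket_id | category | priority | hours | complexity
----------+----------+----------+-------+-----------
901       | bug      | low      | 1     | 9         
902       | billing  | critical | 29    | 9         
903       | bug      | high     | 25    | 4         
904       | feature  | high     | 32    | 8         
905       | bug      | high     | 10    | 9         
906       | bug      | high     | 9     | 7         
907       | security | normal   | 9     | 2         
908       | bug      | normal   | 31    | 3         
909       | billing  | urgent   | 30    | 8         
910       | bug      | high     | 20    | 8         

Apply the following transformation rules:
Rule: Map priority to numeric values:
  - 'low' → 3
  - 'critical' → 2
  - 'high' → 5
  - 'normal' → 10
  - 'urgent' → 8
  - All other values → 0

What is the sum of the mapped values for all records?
58

Step 1: Apply mapping to each record
Step 2: Count by status:
  'low': 1 records × 3 = 3
  'critical': 1 records × 2 = 2
  'high': 5 records × 5 = 25
  'normal': 2 records × 10 = 20
  'urgent': 1 records × 8 = 8
Step 3: Sum all mapped values = 58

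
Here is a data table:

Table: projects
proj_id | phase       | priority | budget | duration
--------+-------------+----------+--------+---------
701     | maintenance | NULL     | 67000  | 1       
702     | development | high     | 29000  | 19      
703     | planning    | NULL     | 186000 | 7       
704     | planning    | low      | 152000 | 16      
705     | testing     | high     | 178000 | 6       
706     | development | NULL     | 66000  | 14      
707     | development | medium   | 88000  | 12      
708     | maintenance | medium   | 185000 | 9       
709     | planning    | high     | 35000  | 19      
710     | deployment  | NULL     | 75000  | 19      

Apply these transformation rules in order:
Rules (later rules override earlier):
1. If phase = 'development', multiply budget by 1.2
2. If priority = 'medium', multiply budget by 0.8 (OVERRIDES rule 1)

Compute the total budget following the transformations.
1025400.0

Step 1: Rule 2 takes priority for records with priority = 'medium'
  - 2 records: 273000 × 0.8 = 218400.0
Step 2: Rule 1 applies to remaining records with phase = 'development'
  - 2 records: 95000 × 1.2 = 114000.0
Step 3: Other records unchanged: 693000
Step 4: Final sum = 218400.0 + 114000.0 + 693000 = 1025400.0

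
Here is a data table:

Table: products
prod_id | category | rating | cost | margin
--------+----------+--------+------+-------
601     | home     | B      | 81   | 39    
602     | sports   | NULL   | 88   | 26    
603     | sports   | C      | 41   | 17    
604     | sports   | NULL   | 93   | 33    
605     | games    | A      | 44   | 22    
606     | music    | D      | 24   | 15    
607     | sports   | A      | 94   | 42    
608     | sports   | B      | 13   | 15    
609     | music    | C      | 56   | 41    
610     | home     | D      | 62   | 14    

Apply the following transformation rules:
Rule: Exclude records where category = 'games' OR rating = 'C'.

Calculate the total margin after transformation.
184

Step 1: Find records where category = 'games' OR rating = 'C'
Step 2: 3 records match, summing to 80
Step 3: Original sum: 264
Step 4: Remaining sum = 264 - 80 = 184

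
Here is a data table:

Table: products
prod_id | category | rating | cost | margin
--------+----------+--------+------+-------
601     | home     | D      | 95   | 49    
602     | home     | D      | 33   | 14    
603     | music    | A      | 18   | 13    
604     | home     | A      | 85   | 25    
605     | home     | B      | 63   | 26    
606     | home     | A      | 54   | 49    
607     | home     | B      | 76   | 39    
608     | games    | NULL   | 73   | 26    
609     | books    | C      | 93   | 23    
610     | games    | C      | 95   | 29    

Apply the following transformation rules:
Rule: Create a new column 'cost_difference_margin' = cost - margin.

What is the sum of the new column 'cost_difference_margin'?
392

Step 1: For each record, compute cost - margin
Example calculations:
  95 - 49 = 46
  33 - 14 = 19
  18 - 13 = 5
  ...
Step 2: Sum all derived values
Step 3: Total = 392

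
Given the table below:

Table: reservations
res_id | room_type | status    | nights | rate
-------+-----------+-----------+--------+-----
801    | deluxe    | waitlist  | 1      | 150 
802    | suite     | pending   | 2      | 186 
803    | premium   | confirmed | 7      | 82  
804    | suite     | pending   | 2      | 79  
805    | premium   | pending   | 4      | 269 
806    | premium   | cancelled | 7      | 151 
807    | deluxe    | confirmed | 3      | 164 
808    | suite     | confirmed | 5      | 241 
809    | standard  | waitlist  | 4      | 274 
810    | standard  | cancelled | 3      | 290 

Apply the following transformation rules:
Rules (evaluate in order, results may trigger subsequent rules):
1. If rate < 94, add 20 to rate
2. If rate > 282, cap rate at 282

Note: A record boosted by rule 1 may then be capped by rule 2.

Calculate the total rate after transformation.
1918

Step 1: Apply rule 1 to records with rate < 94
  - 2 records get bonus of 20
  - Of these, 0 records then exceed 282 and get capped
Step 2: Apply rule 2 to records with rate > 282
  - 1 records (original) are capped
Step 3: Calculate final sum = 1918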